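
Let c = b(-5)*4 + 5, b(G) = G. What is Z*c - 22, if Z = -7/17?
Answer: -269/17 ≈ -15.824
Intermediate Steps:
Z = -7/17 (Z = -7*1/17 = -7/17 ≈ -0.41176)
c = -15 (c = -5*4 + 5 = -20 + 5 = -15)
Z*c - 22 = -7/17*(-15) - 22 = 105/17 - 22 = -269/17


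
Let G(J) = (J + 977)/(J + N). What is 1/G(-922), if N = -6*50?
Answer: -1222/55 ≈ -22.218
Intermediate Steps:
N = -300
G(J) = (977 + J)/(-300 + J) (G(J) = (J + 977)/(J - 300) = (977 + J)/(-300 + J))
1/G(-922) = 1/((977 - 922)/(-300 - 922)) = 1/(55/(-1222)) = 1/(-1/1222*55) = 1/(-55/1222) = -1222/55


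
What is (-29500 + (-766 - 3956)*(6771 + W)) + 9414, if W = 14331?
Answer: -99663730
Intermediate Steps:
(-29500 + (-766 - 3956)*(6771 + W)) + 9414 = (-29500 + (-766 - 3956)*(6771 + 14331)) + 9414 = (-29500 - 4722*21102) + 9414 = (-29500 - 99643644) + 9414 = -99673144 + 9414 = -99663730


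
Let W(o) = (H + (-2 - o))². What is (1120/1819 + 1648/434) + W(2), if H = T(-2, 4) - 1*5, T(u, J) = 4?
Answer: 11609971/394723 ≈ 29.413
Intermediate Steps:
H = -1 (H = 4 - 1*5 = 4 - 5 = -1)
W(o) = (-3 - o)² (W(o) = (-1 + (-2 - o))² = (-3 - o)²)
(1120/1819 + 1648/434) + W(2) = (1120/1819 + 1648/434) + (3 + 2)² = (1120*(1/1819) + 1648*(1/434)) + 5² = (1120/1819 + 824/217) + 25 = 1741896/394723 + 25 = 11609971/394723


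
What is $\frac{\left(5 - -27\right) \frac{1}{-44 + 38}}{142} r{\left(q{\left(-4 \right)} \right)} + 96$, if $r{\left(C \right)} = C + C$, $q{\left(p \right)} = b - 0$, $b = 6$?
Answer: $\frac{6784}{71} \approx 95.549$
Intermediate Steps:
$q{\left(p \right)} = 6$ ($q{\left(p \right)} = 6 - 0 = 6 + 0 = 6$)
$r{\left(C \right)} = 2 C$
$\frac{\left(5 - -27\right) \frac{1}{-44 + 38}}{142} r{\left(q{\left(-4 \right)} \right)} + 96 = \frac{\left(5 - -27\right) \frac{1}{-44 + 38}}{142} \cdot 2 \cdot 6 + 96 = \frac{5 + \left(-9 + 36\right)}{-6} \cdot \frac{1}{142} \cdot 12 + 96 = \left(5 + 27\right) \left(- \frac{1}{6}\right) \frac{1}{142} \cdot 12 + 96 = 32 \left(- \frac{1}{6}\right) \frac{1}{142} \cdot 12 + 96 = \left(- \frac{16}{3}\right) \frac{1}{142} \cdot 12 + 96 = \left(- \frac{8}{213}\right) 12 + 96 = - \frac{32}{71} + 96 = \frac{6784}{71}$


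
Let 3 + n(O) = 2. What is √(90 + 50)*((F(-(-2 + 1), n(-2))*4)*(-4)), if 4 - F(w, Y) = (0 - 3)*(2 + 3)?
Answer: -608*√35 ≈ -3597.0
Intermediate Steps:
n(O) = -1 (n(O) = -3 + 2 = -1)
F(w, Y) = 19 (F(w, Y) = 4 - (0 - 3)*(2 + 3) = 4 - (-3)*5 = 4 - 1*(-15) = 4 + 15 = 19)
√(90 + 50)*((F(-(-2 + 1), n(-2))*4)*(-4)) = √(90 + 50)*((19*4)*(-4)) = √140*(76*(-4)) = (2*√35)*(-304) = -608*√35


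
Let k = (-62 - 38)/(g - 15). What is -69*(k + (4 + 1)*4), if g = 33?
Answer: -2990/3 ≈ -996.67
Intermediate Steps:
k = -50/9 (k = (-62 - 38)/(33 - 15) = -100/18 = -100*1/18 = -50/9 ≈ -5.5556)
-69*(k + (4 + 1)*4) = -69*(-50/9 + (4 + 1)*4) = -69*(-50/9 + 5*4) = -69*(-50/9 + 20) = -69*130/9 = -2990/3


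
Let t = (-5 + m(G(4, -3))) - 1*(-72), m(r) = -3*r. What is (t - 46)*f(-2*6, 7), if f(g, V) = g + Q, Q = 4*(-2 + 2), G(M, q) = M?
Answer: -108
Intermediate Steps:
Q = 0 (Q = 4*0 = 0)
t = 55 (t = (-5 - 3*4) - 1*(-72) = (-5 - 12) + 72 = -17 + 72 = 55)
f(g, V) = g (f(g, V) = g + 0 = g)
(t - 46)*f(-2*6, 7) = (55 - 46)*(-2*6) = 9*(-12) = -108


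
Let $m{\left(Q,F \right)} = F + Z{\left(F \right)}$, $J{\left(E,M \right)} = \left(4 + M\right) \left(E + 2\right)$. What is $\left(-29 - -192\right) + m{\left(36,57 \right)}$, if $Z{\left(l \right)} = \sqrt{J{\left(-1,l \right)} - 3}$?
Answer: $220 + \sqrt{58} \approx 227.62$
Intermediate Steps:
$J{\left(E,M \right)} = \left(2 + E\right) \left(4 + M\right)$ ($J{\left(E,M \right)} = \left(4 + M\right) \left(2 + E\right) = \left(2 + E\right) \left(4 + M\right)$)
$Z{\left(l \right)} = \sqrt{1 + l}$ ($Z{\left(l \right)} = \sqrt{\left(8 + 2 l + 4 \left(-1\right) - l\right) - 3} = \sqrt{\left(8 + 2 l - 4 - l\right) - 3} = \sqrt{\left(4 + l\right) - 3} = \sqrt{1 + l}$)
$m{\left(Q,F \right)} = F + \sqrt{1 + F}$
$\left(-29 - -192\right) + m{\left(36,57 \right)} = \left(-29 - -192\right) + \left(57 + \sqrt{1 + 57}\right) = \left(-29 + 192\right) + \left(57 + \sqrt{58}\right) = 163 + \left(57 + \sqrt{58}\right) = 220 + \sqrt{58}$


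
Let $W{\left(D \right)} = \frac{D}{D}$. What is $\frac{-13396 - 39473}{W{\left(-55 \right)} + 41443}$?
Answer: $- \frac{52869}{41444} \approx -1.2757$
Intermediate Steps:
$W{\left(D \right)} = 1$
$\frac{-13396 - 39473}{W{\left(-55 \right)} + 41443} = \frac{-13396 - 39473}{1 + 41443} = - \frac{52869}{41444}$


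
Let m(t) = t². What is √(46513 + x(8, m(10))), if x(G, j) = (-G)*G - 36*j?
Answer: 207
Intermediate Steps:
x(G, j) = -G² - 36*j
√(46513 + x(8, m(10))) = √(46513 + (-1*8² - 36*10²)) = √(46513 + (-1*64 - 36*100)) = √(46513 + (-64 - 3600)) = √(46513 - 3664) = √42849 = 207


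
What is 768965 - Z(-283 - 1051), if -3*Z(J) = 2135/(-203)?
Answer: 66899650/87 ≈ 7.6896e+5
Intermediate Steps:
Z(J) = 305/87 (Z(J) = -2135/(3*(-203)) = -2135*(-1)/(3*203) = -1/3*(-305/29) = 305/87)
768965 - Z(-283 - 1051) = 768965 - 1*305/87 = 768965 - 305/87 = 66899650/87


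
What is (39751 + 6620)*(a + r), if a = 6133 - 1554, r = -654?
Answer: 182006175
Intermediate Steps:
a = 4579
(39751 + 6620)*(a + r) = (39751 + 6620)*(4579 - 654) = 46371*3925 = 182006175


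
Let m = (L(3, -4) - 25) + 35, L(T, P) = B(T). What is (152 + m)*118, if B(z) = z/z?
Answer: 19234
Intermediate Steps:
B(z) = 1
L(T, P) = 1
m = 11 (m = (1 - 25) + 35 = -24 + 35 = 11)
(152 + m)*118 = (152 + 11)*118 = 163*118 = 19234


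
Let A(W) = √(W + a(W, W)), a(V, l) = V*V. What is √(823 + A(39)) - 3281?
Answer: -3281 + √(823 + 2*√390) ≈ -3251.6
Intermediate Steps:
a(V, l) = V²
A(W) = √(W + W²)
√(823 + A(39)) - 3281 = √(823 + √(39*(1 + 39))) - 3281 = √(823 + √(39*40)) - 3281 = √(823 + √1560) - 3281 = √(823 + 2*√390) - 3281 = -3281 + √(823 + 2*√390)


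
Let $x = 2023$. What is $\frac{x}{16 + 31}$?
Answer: $\frac{2023}{47} \approx 43.043$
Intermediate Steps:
$\frac{x}{16 + 31} = \frac{2023}{16 + 31} = \frac{2023}{47}$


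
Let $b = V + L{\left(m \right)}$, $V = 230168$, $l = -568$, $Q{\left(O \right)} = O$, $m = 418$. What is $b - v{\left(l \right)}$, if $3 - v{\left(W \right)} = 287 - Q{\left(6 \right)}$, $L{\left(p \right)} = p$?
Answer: $230864$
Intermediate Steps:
$v{\left(W \right)} = -278$ ($v{\left(W \right)} = 3 - \left(287 - 6\right) = 3 - 281 = -278$)
$b = 230586$ ($b = 230168 + 418 = 230586$)
$b - v{\left(l \right)} = 230586 - -278 = 230586 + 278 = 230864$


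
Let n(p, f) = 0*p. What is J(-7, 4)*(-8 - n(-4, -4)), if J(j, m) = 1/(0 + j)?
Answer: 8/7 ≈ 1.1429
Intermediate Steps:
J(j, m) = 1/j
n(p, f) = 0
J(-7, 4)*(-8 - n(-4, -4)) = (-8 - 1*0)/(-7) = -(-8 + 0)/7 = -1/7*(-8) = 8/7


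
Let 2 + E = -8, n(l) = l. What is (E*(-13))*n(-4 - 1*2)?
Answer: -780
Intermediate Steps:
E = -10 (E = -2 - 8 = -10)
(E*(-13))*n(-4 - 1*2) = (-10*(-13))*(-4 - 1*2) = 130*(-4 - 2) = 130*(-6) = -780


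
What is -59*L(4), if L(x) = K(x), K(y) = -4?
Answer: 236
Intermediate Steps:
L(x) = -4
-59*L(4) = -59*(-4) = 236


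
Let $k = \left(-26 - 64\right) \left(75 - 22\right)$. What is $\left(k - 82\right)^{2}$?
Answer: $23541904$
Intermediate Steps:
$k = -4770$ ($k = \left(-90\right) 53 = -4770$)
$\left(k - 82\right)^{2} = \left(-4770 - 82\right)^{2} = \left(-4852\right)^{2} = 23541904$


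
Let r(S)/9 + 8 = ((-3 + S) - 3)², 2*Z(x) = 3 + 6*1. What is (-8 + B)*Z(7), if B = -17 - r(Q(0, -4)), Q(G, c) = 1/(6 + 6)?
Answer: -38601/32 ≈ -1206.3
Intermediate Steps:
Z(x) = 9/2 (Z(x) = (3 + 6*1)/2 = (3 + 6)/2 = (½)*9 = 9/2)
Q(G, c) = 1/12
r(S) = -72 + 9*(-6 + S)² (r(S) = -72 + 9*((-3 + S) - 3)² = -72 + 9*(-6 + S)²)
B = -4161/16 (B = -17 - (-72 + 9*(-6 + 1/12)²) = -17 - (-72 + 9*(-71/12)²) = -17 - (-72 + 9*(5041/144)) = -17 - (-72 + 5041/16) = -17 - 1*3889/16 = -17 - 3889/16 = -4161/16 ≈ -260.06)
(-8 + B)*Z(7) = (-8 - 4161/16)*(9/2) = -4289/16*9/2 = -38601/32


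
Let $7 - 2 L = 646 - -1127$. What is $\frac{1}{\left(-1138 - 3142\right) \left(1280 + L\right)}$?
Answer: $- \frac{1}{1699160} \approx -5.8853 \cdot 10^{-7}$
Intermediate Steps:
$L = -883$ ($L = \frac{7}{2} - \frac{646 - -1127}{2} = \frac{7}{2} - \frac{646 + 1127}{2} = \frac{7}{2} - \frac{1773}{2} = -883$)
$\frac{1}{\left(-1138 - 3142\right) \left(1280 + L\right)} = \frac{1}{\left(-1138 - 3142\right) \left(1280 - 883\right)} = \frac{1}{\left(-4280\right) 397} = \frac{1}{-1699160} = - \frac{1}{1699160}$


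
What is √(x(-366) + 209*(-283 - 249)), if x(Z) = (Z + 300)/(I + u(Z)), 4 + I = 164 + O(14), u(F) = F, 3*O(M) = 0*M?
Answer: I*√1179590093/103 ≈ 333.45*I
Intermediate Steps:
O(M) = 0 (O(M) = (0*M)/3 = (⅓)*0 = 0)
I = 160 (I = -4 + (164 + 0) = -4 + 164 = 160)
x(Z) = (300 + Z)/(160 + Z) (x(Z) = (Z + 300)/(160 + Z) = (300 + Z)/(160 + Z))
√(x(-366) + 209*(-283 - 249)) = √((300 - 366)/(160 - 366) + 209*(-283 - 249)) = √(-66/(-206) + 209*(-532)) = √(-1/206*(-66) - 111188) = √(33/103 - 111188) = √(-11452331/103) = I*√1179590093/103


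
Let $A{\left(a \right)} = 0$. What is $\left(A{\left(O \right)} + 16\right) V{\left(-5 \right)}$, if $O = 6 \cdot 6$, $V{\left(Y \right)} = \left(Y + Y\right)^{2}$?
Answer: $1600$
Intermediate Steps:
$V{\left(Y \right)} = 4 Y^{2}$ ($V{\left(Y \right)} = \left(2 Y\right)^{2} = 4 Y^{2}$)
$O = 36$
$\left(A{\left(O \right)} + 16\right) V{\left(-5 \right)} = \left(0 + 16\right) 4 \left(-5\right)^{2} = 16 \cdot 4 \cdot 25 = 16 \cdot 100 = 1600$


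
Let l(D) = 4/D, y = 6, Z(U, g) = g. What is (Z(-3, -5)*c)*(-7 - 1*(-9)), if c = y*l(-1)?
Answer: 240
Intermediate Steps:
c = -24 (c = 6*(4/(-1)) = 6*(4*(-1)) = 6*(-4) = -24)
(Z(-3, -5)*c)*(-7 - 1*(-9)) = (-5*(-24))*(-7 - 1*(-9)) = 120*(-7 + 9) = 120*2 = 240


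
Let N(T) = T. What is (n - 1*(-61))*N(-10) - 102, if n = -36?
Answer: -352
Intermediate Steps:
(n - 1*(-61))*N(-10) - 102 = (-36 - 1*(-61))*(-10) - 102 = (-36 + 61)*(-10) - 102 = 25*(-10) - 102 = -250 - 102 = -352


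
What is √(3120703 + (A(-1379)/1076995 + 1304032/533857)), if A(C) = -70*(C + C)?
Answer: 3*√4585086598515485333645457187/114992263943 ≈ 1766.6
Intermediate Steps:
A(C) = -140*C
√(3120703 + (A(-1379)/1076995 + 1304032/533857)) = √(3120703 + (-140*(-1379)/1076995 + 1304032/533857)) = √(3120703 + (193060*(1/1076995) + 1304032*(1/533857))) = √(3120703 + (38612/215399 + 1304032/533857)) = √(3120703 + 301500475252/114992263943) = √(358857004564187181/114992263943) = 3*√4585086598515485333645457187/114992263943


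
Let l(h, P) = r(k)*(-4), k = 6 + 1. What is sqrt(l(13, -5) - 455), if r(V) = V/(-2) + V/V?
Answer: I*sqrt(445) ≈ 21.095*I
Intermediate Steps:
k = 7
r(V) = 1 - V/2 (r(V) = V*(-1/2) + 1 = -V/2 + 1 = 1 - V/2)
l(h, P) = 10 (l(h, P) = (1 - 1/2*7)*(-4) = (1 - 7/2)*(-4) = -5/2*(-4) = 10)
sqrt(l(13, -5) - 455) = sqrt(10 - 455) = sqrt(-445) = I*sqrt(445)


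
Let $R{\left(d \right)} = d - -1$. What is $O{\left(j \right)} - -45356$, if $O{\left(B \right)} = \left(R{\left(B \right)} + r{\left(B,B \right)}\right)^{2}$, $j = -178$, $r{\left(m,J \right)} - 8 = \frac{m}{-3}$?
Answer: $\frac{516445}{9} \approx 57383.0$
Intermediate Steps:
$R{\left(d \right)} = 1 + d$ ($R{\left(d \right)} = d + 1 = 1 + d$)
$r{\left(m,J \right)} = 8 - \frac{m}{3}$ ($r{\left(m,J \right)} = 8 + \frac{m}{-3} = 8 + m \left(- \frac{1}{3}\right) = 8 - \frac{m}{3}$)
$O{\left(B \right)} = \left(9 + \frac{2 B}{3}\right)^{2}$ ($O{\left(B \right)} = \left(\left(1 + B\right) - \left(-8 + \frac{B}{3}\right)\right)^{2} = \left(9 + \frac{2 B}{3}\right)^{2}$)
$O{\left(j \right)} - -45356 = \frac{\left(27 + 2 \left(-178\right)\right)^{2}}{9} - -45356 = \frac{\left(27 - 356\right)^{2}}{9} + 45356 = \frac{\left(-329\right)^{2}}{9} + 45356 = \frac{1}{9} \cdot 108241 + 45356 = \frac{108241}{9} + 45356 = \frac{516445}{9}$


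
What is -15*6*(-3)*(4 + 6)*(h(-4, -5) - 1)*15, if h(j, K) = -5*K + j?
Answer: 810000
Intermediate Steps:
h(j, K) = j - 5*K
-15*6*(-3)*(4 + 6)*(h(-4, -5) - 1)*15 = -15*6*(-3)*(4 + 6)*((-4 - 5*(-5)) - 1)*15 = -(-270)*10*((-4 + 25) - 1)*15 = -(-270)*10*(21 - 1)*15 = -(-270)*10*20*15 = -(-270)*200*15 = -15*(-3600)*15 = 54000*15 = 810000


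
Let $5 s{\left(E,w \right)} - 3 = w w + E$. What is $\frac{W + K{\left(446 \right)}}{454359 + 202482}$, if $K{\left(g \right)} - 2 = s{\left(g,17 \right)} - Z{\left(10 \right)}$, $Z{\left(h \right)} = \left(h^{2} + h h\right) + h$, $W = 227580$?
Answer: $\frac{1137598}{3284205} \approx 0.34638$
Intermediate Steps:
$s{\left(E,w \right)} = \frac{3}{5} + \frac{E}{5} + \frac{w^{2}}{5}$ ($s{\left(E,w \right)} = \frac{3}{5} + \frac{w w + E}{5} = \frac{3}{5} + \frac{w^{2} + E}{5} = \frac{3}{5} + \frac{E + w^{2}}{5} = \frac{3}{5} + \left(\frac{E}{5} + \frac{w^{2}}{5}\right) = \frac{3}{5} + \frac{E}{5} + \frac{w^{2}}{5}$)
$Z{\left(h \right)} = h + 2 h^{2}$ ($Z{\left(h \right)} = \left(h^{2} + h^{2}\right) + h = 2 h^{2} + h = h + 2 h^{2}$)
$K{\left(g \right)} = - \frac{748}{5} + \frac{g}{5}$ ($K{\left(g \right)} = 2 - \left(- \frac{292}{5} + 10 \left(1 + 2 \cdot 10\right) - \frac{g}{5}\right) = 2 - \left(- \frac{292}{5} + 10 \left(1 + 20\right) - \frac{g}{5}\right) = 2 - \left(- \frac{292}{5} + 210 - \frac{g}{5}\right) = 2 + \left(\left(\frac{292}{5} + \frac{g}{5}\right) - 210\right) = 2 + \left(- \frac{758}{5} + \frac{g}{5}\right) = - \frac{748}{5} + \frac{g}{5}$)
$\frac{W + K{\left(446 \right)}}{454359 + 202482} = \frac{227580 + \left(- \frac{748}{5} + \frac{1}{5} \cdot 446\right)}{454359 + 202482} = \frac{227580 + \left(- \frac{748}{5} + \frac{446}{5}\right)}{656841} = \left(227580 - \frac{302}{5}\right) \frac{1}{656841} = \frac{1137598}{5} \cdot \frac{1}{656841} = \frac{1137598}{3284205}$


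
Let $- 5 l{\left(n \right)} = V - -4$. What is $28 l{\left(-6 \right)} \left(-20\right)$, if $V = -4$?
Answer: $0$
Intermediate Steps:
$l{\left(n \right)} = 0$ ($l{\left(n \right)} = - \frac{-4 - -4}{5} = - \frac{-4 + 4}{5} = \left(- \frac{1}{5}\right) 0 = 0$)
$28 l{\left(-6 \right)} \left(-20\right) = 28 \cdot 0 \left(-20\right) = 0 \left(-20\right) = 0$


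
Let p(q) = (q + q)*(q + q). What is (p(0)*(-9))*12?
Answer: 0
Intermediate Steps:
p(q) = 4*q² (p(q) = (2*q)*(2*q) = 4*q²)
(p(0)*(-9))*12 = ((4*0²)*(-9))*12 = ((4*0)*(-9))*12 = (0*(-9))*12 = 0*12 = 0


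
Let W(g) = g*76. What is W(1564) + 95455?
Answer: 214319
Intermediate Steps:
W(g) = 76*g
W(1564) + 95455 = 76*1564 + 95455 = 118864 + 95455 = 214319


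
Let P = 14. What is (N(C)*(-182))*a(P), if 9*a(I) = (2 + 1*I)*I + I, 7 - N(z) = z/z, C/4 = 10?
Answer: -86632/3 ≈ -28877.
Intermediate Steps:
C = 40 (C = 4*10 = 40)
N(z) = 6 (N(z) = 7 - z/z = 7 - 1*1 = 7 - 1 = 6)
a(I) = I/9 + I*(2 + I)/9 (a(I) = ((2 + 1*I)*I + I)/9 = ((2 + I)*I + I)/9 = (I*(2 + I) + I)/9 = (I + I*(2 + I))/9 = I/9 + I*(2 + I)/9)
(N(C)*(-182))*a(P) = (6*(-182))*((⅑)*14*(3 + 14)) = -364*14*17/3 = -1092*238/9 = -86632/3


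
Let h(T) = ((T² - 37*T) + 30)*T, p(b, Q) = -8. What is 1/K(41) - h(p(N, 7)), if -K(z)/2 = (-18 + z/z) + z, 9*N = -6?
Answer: 149759/48 ≈ 3120.0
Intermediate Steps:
N = -⅔ (N = (⅑)*(-6) = -⅔ ≈ -0.66667)
K(z) = 34 - 2*z (K(z) = -2*((-18 + z/z) + z) = -2*((-18 + 1) + z) = -2*(-17 + z) = 34 - 2*z)
h(T) = T*(30 + T² - 37*T) (h(T) = (30 + T² - 37*T)*T = T*(30 + T² - 37*T))
1/K(41) - h(p(N, 7)) = 1/(34 - 2*41) - (-8)*(30 + (-8)² - 37*(-8)) = 1/(34 - 82) - (-8)*(30 + 64 + 296) = 1/(-48) - (-8)*390 = -1/48 - 1*(-3120) = -1/48 + 3120 = 149759/48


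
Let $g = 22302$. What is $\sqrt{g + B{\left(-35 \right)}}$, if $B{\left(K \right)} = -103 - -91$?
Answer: $\sqrt{22290} \approx 149.3$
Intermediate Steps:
$B{\left(K \right)} = -12$ ($B{\left(K \right)} = -103 + 91 = -12$)
$\sqrt{g + B{\left(-35 \right)}} = \sqrt{22302 - 12} = \sqrt{22290}$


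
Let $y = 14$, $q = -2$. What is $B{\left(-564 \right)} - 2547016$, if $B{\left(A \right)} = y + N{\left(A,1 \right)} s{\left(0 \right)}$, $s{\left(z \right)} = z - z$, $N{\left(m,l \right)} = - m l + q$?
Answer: $-2547002$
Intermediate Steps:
$N{\left(m,l \right)} = -2 - l m$ ($N{\left(m,l \right)} = - m l - 2 = - l m - 2 = -2 - l m$)
$s{\left(z \right)} = 0$
$B{\left(A \right)} = 14$ ($B{\left(A \right)} = 14 + \left(-2 - 1 A\right) 0 = 14 + \left(-2 - A\right) 0 = 14 + 0 = 14$)
$B{\left(-564 \right)} - 2547016 = 14 - 2547016 = -2547002$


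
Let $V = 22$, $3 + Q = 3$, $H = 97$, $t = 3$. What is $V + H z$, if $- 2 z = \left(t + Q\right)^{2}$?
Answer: $- \frac{829}{2} \approx -414.5$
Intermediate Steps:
$Q = 0$ ($Q = -3 + 3 = 0$)
$z = - \frac{9}{2}$ ($z = - \frac{\left(3 + 0\right)^{2}}{2} = - \frac{3^{2}}{2} = \left(- \frac{1}{2}\right) 9 = - \frac{9}{2} \approx -4.5$)
$V + H z = 22 + 97 \left(- \frac{9}{2}\right) = 22 - \frac{873}{2} = - \frac{829}{2}$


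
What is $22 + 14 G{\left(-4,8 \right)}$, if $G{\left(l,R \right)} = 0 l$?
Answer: $22$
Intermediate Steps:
$G{\left(l,R \right)} = 0$
$22 + 14 G{\left(-4,8 \right)} = 22 + 14 \cdot 0 = 22 + 0 = 22$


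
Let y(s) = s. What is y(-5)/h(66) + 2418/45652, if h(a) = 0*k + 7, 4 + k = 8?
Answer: -105667/159782 ≈ -0.66132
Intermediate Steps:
k = 4 (k = -4 + 8 = 4)
h(a) = 7 (h(a) = 0*4 + 7 = 0 + 7 = 7)
y(-5)/h(66) + 2418/45652 = -5/7 + 2418/45652 = -5*⅐ + 2418*(1/45652) = -5/7 + 1209/22826 = -105667/159782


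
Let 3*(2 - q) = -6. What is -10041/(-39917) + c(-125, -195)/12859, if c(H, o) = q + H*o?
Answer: 1102253762/513292703 ≈ 2.1474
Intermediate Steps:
q = 4 (q = 2 - ⅓*(-6) = 2 + 2 = 4)
c(H, o) = 4 + H*o
-10041/(-39917) + c(-125, -195)/12859 = -10041/(-39917) + (4 - 125*(-195))/12859 = -10041*(-1/39917) + (4 + 24375)*(1/12859) = 10041/39917 + 24379*(1/12859) = 10041/39917 + 24379/12859 = 1102253762/513292703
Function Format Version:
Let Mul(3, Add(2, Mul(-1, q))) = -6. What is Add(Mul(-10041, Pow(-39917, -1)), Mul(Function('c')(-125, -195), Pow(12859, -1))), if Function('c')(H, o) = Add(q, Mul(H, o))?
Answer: Rational(1102253762, 513292703) ≈ 2.1474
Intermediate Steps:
q = 4 (q = Add(2, Mul(Rational(-1, 3), -6)) = Add(2, 2) = 4)
Function('c')(H, o) = Add(4, Mul(H, o))
Add(Mul(-10041, Pow(-39917, -1)), Mul(Function('c')(-125, -195), Pow(12859, -1))) = Add(Mul(-10041, Pow(-39917, -1)), Mul(Add(4, Mul(-125, -195)), Pow(12859, -1))) = Add(Mul(-10041, Rational(-1, 39917)), Mul(Add(4, 24375), Rational(1, 12859))) = Add(Rational(10041, 39917), Mul(24379, Rational(1, 12859))) = Add(Rational(10041, 39917), Rational(24379, 12859)) = Rational(1102253762, 513292703)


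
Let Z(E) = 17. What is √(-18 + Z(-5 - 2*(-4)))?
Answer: I ≈ 1.0*I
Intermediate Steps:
√(-18 + Z(-5 - 2*(-4))) = √(-18 + 17) = √(-1) = I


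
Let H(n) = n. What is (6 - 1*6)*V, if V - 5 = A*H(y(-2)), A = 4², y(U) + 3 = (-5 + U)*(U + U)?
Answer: 0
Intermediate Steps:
y(U) = -3 + 2*U*(-5 + U) (y(U) = -3 + (-5 + U)*(U + U) = -3 + (-5 + U)*(2*U) = -3 + 2*U*(-5 + U))
A = 16
V = 405 (V = 5 + 16*(-3 - 10*(-2) + 2*(-2)²) = 5 + 16*(-3 + 20 + 2*4) = 5 + 16*(-3 + 20 + 8) = 5 + 16*25 = 5 + 400 = 405)
(6 - 1*6)*V = (6 - 1*6)*405 = (6 - 6)*405 = 0*405 = 0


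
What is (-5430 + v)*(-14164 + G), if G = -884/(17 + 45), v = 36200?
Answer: -13524215020/31 ≈ -4.3626e+8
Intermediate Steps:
G = -442/31 (G = -884/62 = -884*1/62 = -442/31 ≈ -14.258)
(-5430 + v)*(-14164 + G) = (-5430 + 36200)*(-14164 - 442/31) = 30770*(-439526/31) = -13524215020/31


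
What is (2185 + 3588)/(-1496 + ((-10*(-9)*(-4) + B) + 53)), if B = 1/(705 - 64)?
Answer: -3700493/1155722 ≈ -3.2019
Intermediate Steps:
B = 1/641 ≈ 0.0015601
(2185 + 3588)/(-1496 + ((-10*(-9)*(-4) + B) + 53)) = (2185 + 3588)/(-1496 + ((-10*(-9)*(-4) + 1/641) + 53)) = 5773/(-1496 + ((90*(-4) + 1/641) + 53)) = 5773/(-1496 + ((-360 + 1/641) + 53)) = 5773/(-1496 + (-230759/641 + 53)) = 5773/(-1496 - 196786/641) = 5773/(-1155722/641) = 5773*(-641/1155722) = -3700493/1155722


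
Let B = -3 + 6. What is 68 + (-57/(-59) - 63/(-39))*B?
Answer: 58096/767 ≈ 75.745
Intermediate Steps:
B = 3
68 + (-57/(-59) - 63/(-39))*B = 68 + (-57/(-59) - 63/(-39))*3 = 68 + (-57*(-1/59) - 63*(-1/39))*3 = 68 + (57/59 + 21/13)*3 = 68 + (1980/767)*3 = 68 + 5940/767 = 58096/767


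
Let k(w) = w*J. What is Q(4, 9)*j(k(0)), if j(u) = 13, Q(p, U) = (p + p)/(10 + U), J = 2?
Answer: 104/19 ≈ 5.4737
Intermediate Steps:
Q(p, U) = 2*p/(10 + U) (Q(p, U) = (2*p)/(10 + U) = 2*p/(10 + U))
k(w) = 2*w (k(w) = w*2 = 2*w)
Q(4, 9)*j(k(0)) = (2*4/(10 + 9))*13 = (2*4/19)*13 = (2*4*(1/19))*13 = (8/19)*13 = 104/19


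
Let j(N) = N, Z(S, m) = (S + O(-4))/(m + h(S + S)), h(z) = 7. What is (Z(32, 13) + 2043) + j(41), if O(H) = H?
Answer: 10427/5 ≈ 2085.4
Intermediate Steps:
Z(S, m) = (-4 + S)/(7 + m) (Z(S, m) = (S - 4)/(m + 7) = (-4 + S)/(7 + m))
(Z(32, 13) + 2043) + j(41) = ((-4 + 32)/(7 + 13) + 2043) + 41 = (28/20 + 2043) + 41 = ((1/20)*28 + 2043) + 41 = (7/5 + 2043) + 41 = 10222/5 + 41 = 10427/5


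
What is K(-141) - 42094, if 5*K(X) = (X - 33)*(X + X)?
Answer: -161402/5 ≈ -32280.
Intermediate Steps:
K(X) = 2*X*(-33 + X)/5 (K(X) = ((X - 33)*(X + X))/5 = ((-33 + X)*(2*X))/5 = (2*X*(-33 + X))/5 = 2*X*(-33 + X)/5)
K(-141) - 42094 = (2/5)*(-141)*(-33 - 141) - 42094 = (2/5)*(-141)*(-174) - 42094 = 49068/5 - 42094 = -161402/5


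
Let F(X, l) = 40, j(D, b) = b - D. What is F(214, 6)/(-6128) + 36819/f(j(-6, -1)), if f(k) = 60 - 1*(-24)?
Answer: 4700489/10724 ≈ 438.31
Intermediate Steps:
f(k) = 84 (f(k) = 60 + 24 = 84)
F(214, 6)/(-6128) + 36819/f(j(-6, -1)) = 40/(-6128) + 36819/84 = 40*(-1/6128) + 36819*(1/84) = -5/766 + 12273/28 = 4700489/10724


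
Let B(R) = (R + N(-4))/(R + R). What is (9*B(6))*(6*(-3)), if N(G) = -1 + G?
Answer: -27/2 ≈ -13.500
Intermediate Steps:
B(R) = (-5 + R)/(2*R) (B(R) = (R + (-1 - 4))/(R + R) = (R - 5)/((2*R)) = (-5 + R)*(1/(2*R)) = (-5 + R)/(2*R))
(9*B(6))*(6*(-3)) = (9*((½)*(-5 + 6)/6))*(6*(-3)) = (9*((½)*(⅙)*1))*(-18) = (9*(1/12))*(-18) = (¾)*(-18) = -27/2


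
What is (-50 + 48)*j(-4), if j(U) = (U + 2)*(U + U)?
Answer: -32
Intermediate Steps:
j(U) = 2*U*(2 + U) (j(U) = (2 + U)*(2*U) = 2*U*(2 + U))
(-50 + 48)*j(-4) = (-50 + 48)*(2*(-4)*(2 - 4)) = -4*(-4)*(-2) = -2*16 = -32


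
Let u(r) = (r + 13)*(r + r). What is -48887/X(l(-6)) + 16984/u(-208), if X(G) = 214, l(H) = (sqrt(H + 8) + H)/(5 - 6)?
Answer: -247629929/1084980 ≈ -228.23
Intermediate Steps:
u(r) = 2*r*(13 + r) (u(r) = (13 + r)*(2*r) = 2*r*(13 + r))
l(H) = -H - sqrt(8 + H) (l(H) = (sqrt(8 + H) + H)/(-1) = (H + sqrt(8 + H))*(-1) = -H - sqrt(8 + H))
-48887/X(l(-6)) + 16984/u(-208) = -48887/214 + 16984/((2*(-208)*(13 - 208))) = -48887*1/214 + 16984/((2*(-208)*(-195))) = -48887/214 + 16984/81120 = -48887/214 + 16984*(1/81120) = -48887/214 + 2123/10140 = -247629929/1084980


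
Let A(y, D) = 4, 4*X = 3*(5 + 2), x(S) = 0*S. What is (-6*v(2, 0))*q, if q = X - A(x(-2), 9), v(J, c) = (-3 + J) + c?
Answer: 15/2 ≈ 7.5000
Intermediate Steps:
x(S) = 0
v(J, c) = -3 + J + c
X = 21/4 (X = (3*(5 + 2))/4 = (3*7)/4 = (¼)*21 = 21/4 ≈ 5.2500)
q = 5/4 (q = 21/4 - 1*4 = 21/4 - 4 = 5/4 ≈ 1.2500)
(-6*v(2, 0))*q = -6*(-3 + 2 + 0)*(5/4) = -6*(-1)*(5/4) = 6*(5/4) = 15/2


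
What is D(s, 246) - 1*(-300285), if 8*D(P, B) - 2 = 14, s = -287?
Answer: 300287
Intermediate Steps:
D(P, B) = 2 (D(P, B) = ¼ + (⅛)*14 = ¼ + 7/4 = 2)
D(s, 246) - 1*(-300285) = 2 - 1*(-300285) = 2 + 300285 = 300287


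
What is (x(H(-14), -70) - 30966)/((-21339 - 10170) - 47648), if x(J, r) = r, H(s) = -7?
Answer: 31036/79157 ≈ 0.39208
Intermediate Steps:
(x(H(-14), -70) - 30966)/((-21339 - 10170) - 47648) = (-70 - 30966)/((-21339 - 10170) - 47648) = -31036/(-31509 - 47648) = -31036/(-79157) = -31036*(-1/79157) = 31036/79157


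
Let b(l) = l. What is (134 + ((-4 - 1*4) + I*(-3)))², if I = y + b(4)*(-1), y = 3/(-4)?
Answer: 314721/16 ≈ 19670.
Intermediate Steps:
y = -¾ (y = 3*(-¼) = -¾ ≈ -0.75000)
I = -19/4 (I = -¾ + 4*(-1) = -¾ - 4 = -19/4 ≈ -4.7500)
(134 + ((-4 - 1*4) + I*(-3)))² = (134 + ((-4 - 1*4) - 19/4*(-3)))² = (134 + ((-4 - 4) + 57/4))² = (134 + (-8 + 57/4))² = (134 + 25/4)² = (561/4)² = 314721/16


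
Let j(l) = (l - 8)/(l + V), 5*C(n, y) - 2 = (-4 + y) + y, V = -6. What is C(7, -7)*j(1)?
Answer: -112/25 ≈ -4.4800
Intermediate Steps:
C(n, y) = -⅖ + 2*y/5 (C(n, y) = ⅖ + ((-4 + y) + y)/5 = ⅖ + (-4 + 2*y)/5 = ⅖ + (-⅘ + 2*y/5) = -⅖ + 2*y/5)
j(l) = (-8 + l)/(-6 + l) (j(l) = (l - 8)/(l - 6) = (-8 + l)/(-6 + l))
C(7, -7)*j(1) = (-⅖ + (⅖)*(-7))*((-8 + 1)/(-6 + 1)) = (-⅖ - 14/5)*(-7/(-5)) = -(-16)*(-7)/25 = -16/5*7/5 = -112/25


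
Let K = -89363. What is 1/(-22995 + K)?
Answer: -1/112358 ≈ -8.9001e-6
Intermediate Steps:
1/(-22995 + K) = 1/(-22995 - 89363) = 1/(-112358) = -1/112358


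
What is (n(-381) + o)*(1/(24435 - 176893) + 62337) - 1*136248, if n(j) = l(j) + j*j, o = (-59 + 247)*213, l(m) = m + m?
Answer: 1752883879417251/152458 ≈ 1.1497e+10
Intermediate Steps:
l(m) = 2*m
o = 40044 (o = 188*213 = 40044)
n(j) = j**2 + 2*j (n(j) = 2*j + j*j = 2*j + j**2 = j**2 + 2*j)
(n(-381) + o)*(1/(24435 - 176893) + 62337) - 1*136248 = (-381*(2 - 381) + 40044)*(1/(24435 - 176893) + 62337) - 1*136248 = (-381*(-379) + 40044)*(1/(-152458) + 62337) - 136248 = (144399 + 40044)*(-1/152458 + 62337) - 136248 = 184443*(9503774345/152458) - 136248 = 1752904651514835/152458 - 136248 = 1752883879417251/152458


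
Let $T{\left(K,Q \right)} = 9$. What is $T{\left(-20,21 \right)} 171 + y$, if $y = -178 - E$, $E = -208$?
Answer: $1569$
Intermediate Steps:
$y = 30$ ($y = -178 - -208 = -178 + 208 = 30$)
$T{\left(-20,21 \right)} 171 + y = 9 \cdot 171 + 30 = 1539 + 30 = 1569$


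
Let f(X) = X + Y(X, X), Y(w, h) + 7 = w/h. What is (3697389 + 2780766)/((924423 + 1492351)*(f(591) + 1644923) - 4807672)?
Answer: 1295631/795363228704 ≈ 1.6290e-6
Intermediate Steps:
Y(w, h) = -7 + w/h
f(X) = -6 + X (f(X) = X + (-7 + X/X) = X + (-7 + 1) = X - 6 = -6 + X)
(3697389 + 2780766)/((924423 + 1492351)*(f(591) + 1644923) - 4807672) = (3697389 + 2780766)/((924423 + 1492351)*((-6 + 591) + 1644923) - 4807672) = 6478155/(2416774*(585 + 1644923) - 4807672) = 6478155/(2416774*1645508 - 4807672) = 6478155/(3976820951192 - 4807672) = 6478155/3976816143520 = 6478155*(1/3976816143520) = 1295631/795363228704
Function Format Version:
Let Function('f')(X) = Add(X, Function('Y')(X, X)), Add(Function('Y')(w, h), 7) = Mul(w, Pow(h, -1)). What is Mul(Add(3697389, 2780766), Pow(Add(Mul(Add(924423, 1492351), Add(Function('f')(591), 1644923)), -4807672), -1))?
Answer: Rational(1295631, 795363228704) ≈ 1.6290e-6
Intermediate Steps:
Function('Y')(w, h) = Add(-7, Mul(w, Pow(h, -1)))
Function('f')(X) = Add(-6, X) (Function('f')(X) = Add(X, Add(-7, Mul(X, Pow(X, -1)))) = Add(X, Add(-7, 1)) = Add(X, -6) = Add(-6, X))
Mul(Add(3697389, 2780766), Pow(Add(Mul(Add(924423, 1492351), Add(Function('f')(591), 1644923)), -4807672), -1)) = Mul(Add(3697389, 2780766), Pow(Add(Mul(Add(924423, 1492351), Add(Add(-6, 591), 1644923)), -4807672), -1)) = Mul(6478155, Pow(Add(Mul(2416774, Add(585, 1644923)), -4807672), -1)) = Mul(6478155, Pow(Add(Mul(2416774, 1645508), -4807672), -1)) = Mul(6478155, Pow(Add(3976820951192, -4807672), -1)) = Mul(6478155, Pow(3976816143520, -1)) = Mul(6478155, Rational(1, 3976816143520)) = Rational(1295631, 795363228704)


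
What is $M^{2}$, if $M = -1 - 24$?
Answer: $625$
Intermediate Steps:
$M = -25$ ($M = -1 - 24 = -25$)
$M^{2} = \left(-25\right)^{2} = 625$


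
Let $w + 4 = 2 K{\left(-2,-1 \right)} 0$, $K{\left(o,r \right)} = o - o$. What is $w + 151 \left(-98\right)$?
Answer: $-14802$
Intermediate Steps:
$K{\left(o,r \right)} = 0$
$w = -4$ ($w = -4 + 2 \cdot 0 \cdot 0 = -4 + 0 \cdot 0 = -4 + 0 = -4$)
$w + 151 \left(-98\right) = -4 + 151 \left(-98\right) = -4 - 14798 = -14802$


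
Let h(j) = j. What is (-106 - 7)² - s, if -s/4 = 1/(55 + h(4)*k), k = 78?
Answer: 4686227/367 ≈ 12769.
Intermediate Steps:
s = -4/367 (s = -4/(55 + 4*78) = -4/(55 + 312) = -4/367 ≈ -0.010899)
(-106 - 7)² - s = (-106 - 7)² - 1*(-4/367) = (-113)² + 4/367 = 12769 + 4/367 = 4686227/367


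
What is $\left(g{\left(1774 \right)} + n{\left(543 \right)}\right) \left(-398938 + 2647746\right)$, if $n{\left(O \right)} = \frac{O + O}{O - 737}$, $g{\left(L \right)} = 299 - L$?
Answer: $- \frac{322969307344}{97} \approx -3.3296 \cdot 10^{9}$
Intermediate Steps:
$n{\left(O \right)} = \frac{2 O}{-737 + O}$
$\left(g{\left(1774 \right)} + n{\left(543 \right)}\right) \left(-398938 + 2647746\right) = \left(\left(299 - 1774\right) + 2 \cdot 543 \frac{1}{-737 + 543}\right) \left(-398938 + 2647746\right) = \left(\left(299 - 1774\right) + 2 \cdot 543 \frac{1}{-194}\right) 2248808 = \left(-1475 + 2 \cdot 543 \left(- \frac{1}{194}\right)\right) 2248808 = \left(-1475 - \frac{543}{97}\right) 2248808 = \left(- \frac{143618}{97}\right) 2248808 = - \frac{322969307344}{97}$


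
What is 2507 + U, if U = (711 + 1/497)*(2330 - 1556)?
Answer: 274752811/497 ≈ 5.5282e+5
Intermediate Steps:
U = 273506832/497 (U = (711 + 1/497)*774 = (353368/497)*774 = 273506832/497 ≈ 5.5032e+5)
2507 + U = 2507 + 273506832/497 = 274752811/497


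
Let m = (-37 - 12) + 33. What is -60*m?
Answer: 960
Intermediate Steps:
m = -16 (m = -49 + 33 = -16)
-60*m = -60*(-16) = 960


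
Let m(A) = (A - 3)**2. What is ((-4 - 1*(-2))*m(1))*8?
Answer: -64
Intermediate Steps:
m(A) = (-3 + A)**2
((-4 - 1*(-2))*m(1))*8 = ((-4 - 1*(-2))*(-3 + 1)**2)*8 = ((-4 + 2)*(-2)**2)*8 = -2*4*8 = -8*8 = -64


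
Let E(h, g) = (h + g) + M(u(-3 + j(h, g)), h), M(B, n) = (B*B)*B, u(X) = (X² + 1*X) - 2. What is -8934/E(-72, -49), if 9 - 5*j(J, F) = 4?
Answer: 8934/121 ≈ 73.835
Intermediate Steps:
j(J, F) = 1 (j(J, F) = 9/5 - ⅕*4 = 9/5 - ⅘ = 1)
u(X) = -2 + X + X² (u(X) = (X² + X) - 2 = (X + X²) - 2 = -2 + X + X²)
M(B, n) = B³ (M(B, n) = B²*B = B³)
E(h, g) = g + h (E(h, g) = (h + g) + (-2 + (-3 + 1) + (-3 + 1)²)³ = (g + h) + (-2 - 2 + (-2)²)³ = (g + h) + (-2 - 2 + 4)³ = (g + h) + 0³ = (g + h) + 0 = g + h)
-8934/E(-72, -49) = -8934/(-49 - 72) = -8934/(-121) = -8934*(-1/121) = 8934/121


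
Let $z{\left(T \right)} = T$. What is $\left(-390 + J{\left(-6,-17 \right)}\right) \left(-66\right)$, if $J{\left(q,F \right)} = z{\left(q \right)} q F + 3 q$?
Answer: $67320$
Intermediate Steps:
$J{\left(q,F \right)} = 3 q + F q^{2}$ ($J{\left(q,F \right)} = q q F + 3 q = q^{2} F + 3 q = F q^{2} + 3 q = 3 q + F q^{2}$)
$\left(-390 + J{\left(-6,-17 \right)}\right) \left(-66\right) = \left(-390 - 6 \left(3 - -102\right)\right) \left(-66\right) = \left(-390 - 6 \left(3 + 102\right)\right) \left(-66\right) = \left(-390 - 630\right) \left(-66\right) = \left(-1020\right) \left(-66\right) = 67320$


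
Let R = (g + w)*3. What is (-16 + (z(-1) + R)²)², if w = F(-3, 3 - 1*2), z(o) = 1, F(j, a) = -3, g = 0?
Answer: 2304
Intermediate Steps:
w = -3
R = -9 (R = (0 - 3)*3 = -3*3 = -9)
(-16 + (z(-1) + R)²)² = (-16 + (1 - 9)²)² = (-16 + (-8)²)² = (-16 + 64)² = 48² = 2304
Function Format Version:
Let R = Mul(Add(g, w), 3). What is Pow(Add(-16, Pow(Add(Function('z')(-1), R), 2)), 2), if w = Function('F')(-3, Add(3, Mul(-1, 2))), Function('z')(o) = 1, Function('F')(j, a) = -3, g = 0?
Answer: 2304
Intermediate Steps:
w = -3
R = -9 (R = Mul(Add(0, -3), 3) = Mul(-3, 3) = -9)
Pow(Add(-16, Pow(Add(Function('z')(-1), R), 2)), 2) = Pow(Add(-16, Pow(Add(1, -9), 2)), 2) = Pow(Add(-16, Pow(-8, 2)), 2) = Pow(Add(-16, 64), 2) = Pow(48, 2) = 2304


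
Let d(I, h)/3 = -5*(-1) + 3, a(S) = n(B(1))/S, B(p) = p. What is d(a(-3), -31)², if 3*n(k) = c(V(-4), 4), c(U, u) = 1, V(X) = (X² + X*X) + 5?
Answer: 576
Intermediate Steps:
V(X) = 5 + 2*X² (V(X) = (X² + X²) + 5 = 2*X² + 5 = 5 + 2*X²)
n(k) = ⅓ (n(k) = (⅓)*1 = ⅓)
a(S) = 1/(3*S)
d(I, h) = 24 (d(I, h) = 3*(-5*(-1) + 3) = 3*(5 + 3) = 3*8 = 24)
d(a(-3), -31)² = 24² = 576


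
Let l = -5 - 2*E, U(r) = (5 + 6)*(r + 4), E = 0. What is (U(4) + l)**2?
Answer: 6889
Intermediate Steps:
U(r) = 44 + 11*r (U(r) = 11*(4 + r) = 44 + 11*r)
l = -5 (l = -5 - 2*0 = -5 + 0 = -5)
(U(4) + l)**2 = ((44 + 11*4) - 5)**2 = ((44 + 44) - 5)**2 = (88 - 5)**2 = 83**2 = 6889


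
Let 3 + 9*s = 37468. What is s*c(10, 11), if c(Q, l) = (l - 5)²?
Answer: 149860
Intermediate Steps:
c(Q, l) = (-5 + l)²
s = 37465/9 (s = -⅓ + (⅑)*37468 = -⅓ + 37468/9 = 37465/9 ≈ 4162.8)
s*c(10, 11) = 37465*(-5 + 11)²/9 = (37465/9)*6² = (37465/9)*36 = 149860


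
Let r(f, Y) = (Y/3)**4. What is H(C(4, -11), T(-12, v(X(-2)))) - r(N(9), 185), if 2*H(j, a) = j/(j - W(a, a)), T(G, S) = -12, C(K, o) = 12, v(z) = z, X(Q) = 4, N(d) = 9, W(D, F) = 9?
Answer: -1171350463/81 ≈ -1.4461e+7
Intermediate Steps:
r(f, Y) = Y**4/81 (r(f, Y) = (Y*(1/3))**4 = (Y/3)**4 = Y**4/81)
H(j, a) = j/(2*(-9 + j)) (H(j, a) = (j/(j - 1*9))/2 = (j/(j - 9))/2 = (j/(-9 + j))/2 = j/(2*(-9 + j)))
H(C(4, -11), T(-12, v(X(-2)))) - r(N(9), 185) = (1/2)*12/(-9 + 12) - 185**4/81 = (1/2)*12/3 - 1171350625/81 = (1/2)*12*(1/3) - 1*1171350625/81 = 2 - 1171350625/81 = -1171350463/81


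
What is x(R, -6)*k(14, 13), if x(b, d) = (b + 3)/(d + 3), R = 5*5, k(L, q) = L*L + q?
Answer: -5852/3 ≈ -1950.7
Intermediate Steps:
k(L, q) = q + L² (k(L, q) = L² + q = q + L²)
R = 25
x(b, d) = (3 + b)/(3 + d)
x(R, -6)*k(14, 13) = ((3 + 25)/(3 - 6))*(13 + 14²) = (28/(-3))*(13 + 196) = -⅓*28*209 = -28/3*209 = -5852/3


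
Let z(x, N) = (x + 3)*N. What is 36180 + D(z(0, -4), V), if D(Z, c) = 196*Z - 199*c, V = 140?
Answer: 5968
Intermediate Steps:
z(x, N) = N*(3 + x) (z(x, N) = (3 + x)*N = N*(3 + x))
D(Z, c) = -199*c + 196*Z
36180 + D(z(0, -4), V) = 36180 + (-199*140 + 196*(-4*(3 + 0))) = 36180 + (-27860 + 196*(-4*3)) = 36180 + (-27860 + 196*(-12)) = 36180 + (-27860 - 2352) = 36180 - 30212 = 5968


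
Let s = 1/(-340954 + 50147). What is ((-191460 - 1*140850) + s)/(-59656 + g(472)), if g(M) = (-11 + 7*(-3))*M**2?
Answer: 96638074171/2090537076408 ≈ 0.046226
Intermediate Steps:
s = -1/290807 (s = 1/(-290807) = -1/290807 ≈ -3.4387e-6)
g(M) = -32*M**2 (g(M) = (-11 - 21)*M**2 = -32*M**2)
((-191460 - 1*140850) + s)/(-59656 + g(472)) = ((-191460 - 1*140850) - 1/290807)/(-59656 - 32*472**2) = ((-191460 - 140850) - 1/290807)/(-59656 - 32*222784) = (-332310 - 1/290807)/(-59656 - 7129088) = -96638074171/290807/(-7188744) = -96638074171/290807*(-1/7188744) = 96638074171/2090537076408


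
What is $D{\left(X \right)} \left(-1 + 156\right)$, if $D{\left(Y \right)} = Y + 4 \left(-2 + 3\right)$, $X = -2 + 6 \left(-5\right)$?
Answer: $-4340$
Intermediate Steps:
$X = -32$ ($X = -2 - 30 = -32$)
$D{\left(Y \right)} = 4 + Y$ ($D{\left(Y \right)} = Y + 4 \cdot 1 = Y + 4 = 4 + Y$)
$D{\left(X \right)} \left(-1 + 156\right) = \left(4 - 32\right) \left(-1 + 156\right) = \left(-28\right) 155 = -4340$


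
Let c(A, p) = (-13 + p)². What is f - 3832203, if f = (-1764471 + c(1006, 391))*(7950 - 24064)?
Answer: 26126420715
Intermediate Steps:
f = 26130252918 (f = (-1764471 + (-13 + 391)²)*(7950 - 24064) = (-1764471 + 378²)*(-16114) = (-1764471 + 142884)*(-16114) = -1621587*(-16114) = 26130252918)
f - 3832203 = 26130252918 - 3832203 = 26126420715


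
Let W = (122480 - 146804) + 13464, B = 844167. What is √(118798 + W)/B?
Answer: √107938/844167 ≈ 0.00038919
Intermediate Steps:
W = -10860 (W = -24324 + 13464 = -10860)
√(118798 + W)/B = √(118798 - 10860)/844167 = √107938*(1/844167) = √107938/844167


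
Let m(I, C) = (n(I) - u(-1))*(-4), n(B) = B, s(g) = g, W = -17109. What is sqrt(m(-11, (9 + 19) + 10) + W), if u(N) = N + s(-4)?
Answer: I*sqrt(17085) ≈ 130.71*I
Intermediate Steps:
u(N) = -4 + N (u(N) = N - 4 = -4 + N)
m(I, C) = -20 - 4*I (m(I, C) = (I - (-4 - 1))*(-4) = (I - 1*(-5))*(-4) = (I + 5)*(-4) = (5 + I)*(-4) = -20 - 4*I)
sqrt(m(-11, (9 + 19) + 10) + W) = sqrt((-20 - 4*(-11)) - 17109) = sqrt((-20 + 44) - 17109) = sqrt(24 - 17109) = sqrt(-17085) = I*sqrt(17085)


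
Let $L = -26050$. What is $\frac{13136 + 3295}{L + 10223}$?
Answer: $- \frac{16431}{15827} \approx -1.0382$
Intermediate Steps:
$\frac{13136 + 3295}{L + 10223} = \frac{13136 + 3295}{-26050 + 10223} = \frac{16431}{-15827} = 16431 \left(- \frac{1}{15827}\right) = - \frac{16431}{15827}$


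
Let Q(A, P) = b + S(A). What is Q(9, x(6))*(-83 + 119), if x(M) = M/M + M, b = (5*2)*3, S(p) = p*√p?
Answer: 2052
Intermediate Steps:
S(p) = p^(3/2)
b = 30 (b = 10*3 = 30)
x(M) = 1 + M
Q(A, P) = 30 + A^(3/2)
Q(9, x(6))*(-83 + 119) = (30 + 9^(3/2))*(-83 + 119) = (30 + 27)*36 = 57*36 = 2052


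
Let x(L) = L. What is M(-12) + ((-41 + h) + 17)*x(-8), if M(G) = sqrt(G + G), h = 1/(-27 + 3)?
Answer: 577/3 + 2*I*sqrt(6) ≈ 192.33 + 4.899*I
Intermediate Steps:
h = -1/24 (h = 1/(-24) = -1/24 ≈ -0.041667)
M(G) = sqrt(2)*sqrt(G) (M(G) = sqrt(2*G) = sqrt(2)*sqrt(G))
M(-12) + ((-41 + h) + 17)*x(-8) = sqrt(2)*sqrt(-12) + ((-41 - 1/24) + 17)*(-8) = sqrt(2)*(2*I*sqrt(3)) + (-985/24 + 17)*(-8) = 2*I*sqrt(6) - 577/24*(-8) = 2*I*sqrt(6) + 577/3 = 577/3 + 2*I*sqrt(6)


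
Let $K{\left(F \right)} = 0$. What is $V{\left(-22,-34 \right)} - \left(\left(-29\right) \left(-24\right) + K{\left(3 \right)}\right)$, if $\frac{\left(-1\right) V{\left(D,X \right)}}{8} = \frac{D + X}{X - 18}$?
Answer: $- \frac{9160}{13} \approx -704.62$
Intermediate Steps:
$V{\left(D,X \right)} = - \frac{8 \left(D + X\right)}{-18 + X}$ ($V{\left(D,X \right)} = - 8 \frac{D + X}{X - 18} = - 8 \frac{D + X}{-18 + X} = - \frac{8 \left(D + X\right)}{-18 + X}$)
$V{\left(-22,-34 \right)} - \left(\left(-29\right) \left(-24\right) + K{\left(3 \right)}\right) = \frac{8 \left(\left(-1\right) \left(-22\right) - -34\right)}{-18 - 34} - \left(\left(-29\right) \left(-24\right) + 0\right) = \frac{8 \left(22 + 34\right)}{-52} - \left(696 + 0\right) = 8 \left(- \frac{1}{52}\right) 56 - 696 = - \frac{112}{13} - 696 = - \frac{9160}{13}$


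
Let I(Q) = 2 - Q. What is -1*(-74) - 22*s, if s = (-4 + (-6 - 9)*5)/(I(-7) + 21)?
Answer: 1979/15 ≈ 131.93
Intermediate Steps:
s = -79/30 (s = (-4 + (-6 - 9)*5)/((2 - 1*(-7)) + 21) = (-4 - 15*5)/((2 + 7) + 21) = (-4 - 75)/(9 + 21) = -79/30 ≈ -2.6333)
-1*(-74) - 22*s = -1*(-74) - 22*(-79/30) = 74 + 869/15 = 1979/15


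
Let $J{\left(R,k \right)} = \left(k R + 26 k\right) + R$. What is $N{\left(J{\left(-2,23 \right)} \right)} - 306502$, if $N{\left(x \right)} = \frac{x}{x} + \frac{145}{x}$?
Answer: $- \frac{33715081}{110} \approx -3.065 \cdot 10^{5}$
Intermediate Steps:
$J{\left(R,k \right)} = R + 26 k + R k$ ($J{\left(R,k \right)} = \left(R k + 26 k\right) + R = \left(26 k + R k\right) + R = R + 26 k + R k$)
$N{\left(x \right)} = 1 + \frac{145}{x}$
$N{\left(J{\left(-2,23 \right)} \right)} - 306502 = \frac{145 - -550}{-2 + 26 \cdot 23 - 46} - 306502 = \frac{145 - -550}{-2 + 598 - 46} - 306502 = \frac{145 + 550}{550} - 306502 = \frac{1}{550} \cdot 695 - 306502 = \frac{139}{110} - 306502 = - \frac{33715081}{110}$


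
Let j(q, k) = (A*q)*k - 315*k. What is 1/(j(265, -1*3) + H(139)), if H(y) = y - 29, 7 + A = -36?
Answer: 1/35240 ≈ 2.8377e-5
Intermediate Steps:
A = -43 (A = -7 - 36 = -43)
j(q, k) = -315*k - 43*k*q (j(q, k) = (-43*q)*k - 315*k = -43*k*q - 315*k = -315*k - 43*k*q)
H(y) = -29 + y
1/(j(265, -1*3) + H(139)) = 1/(-(-1*3)*(315 + 43*265) + (-29 + 139)) = 1/(-1*(-3)*(315 + 11395) + 110) = 1/(-1*(-3)*11710 + 110) = 1/(35130 + 110) = 1/35240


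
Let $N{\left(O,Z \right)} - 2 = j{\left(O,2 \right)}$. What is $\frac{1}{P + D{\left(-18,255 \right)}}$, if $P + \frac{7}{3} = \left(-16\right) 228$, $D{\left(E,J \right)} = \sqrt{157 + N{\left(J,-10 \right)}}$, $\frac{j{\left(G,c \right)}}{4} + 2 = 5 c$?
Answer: $- \frac{32853}{119922682} - \frac{9 \sqrt{191}}{119922682} \approx -0.00027499$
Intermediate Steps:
$j{\left(G,c \right)} = -8 + 20 c$ ($j{\left(G,c \right)} = -8 + 4 \cdot 5 c = -8 + 20 c$)
$N{\left(O,Z \right)} = 34$ ($N{\left(O,Z \right)} = 2 + \left(-8 + 20 \cdot 2\right) = 2 + \left(-8 + 40\right) = 2 + 32 = 34$)
$D{\left(E,J \right)} = \sqrt{191}$ ($D{\left(E,J \right)} = \sqrt{157 + 34} = \sqrt{191}$)
$P = - \frac{10951}{3}$ ($P = - \frac{7}{3} - 3648 = - \frac{10951}{3} \approx -3650.3$)
$\frac{1}{P + D{\left(-18,255 \right)}} = \frac{1}{- \frac{10951}{3} + \sqrt{191}}$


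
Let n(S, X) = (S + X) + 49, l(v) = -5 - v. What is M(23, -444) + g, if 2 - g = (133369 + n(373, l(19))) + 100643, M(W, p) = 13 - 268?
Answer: -234663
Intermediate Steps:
n(S, X) = 49 + S + X
M(W, p) = -255
g = -234408 (g = 2 - ((133369 + (49 + 373 + (-5 - 1*19))) + 100643) = 2 - ((133369 + (49 + 373 + (-5 - 19))) + 100643) = 2 - ((133369 + (49 + 373 - 24)) + 100643) = 2 - ((133369 + 398) + 100643) = 2 - (133767 + 100643) = 2 - 1*234410 = 2 - 234410 = -234408)
M(23, -444) + g = -255 - 234408 = -234663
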